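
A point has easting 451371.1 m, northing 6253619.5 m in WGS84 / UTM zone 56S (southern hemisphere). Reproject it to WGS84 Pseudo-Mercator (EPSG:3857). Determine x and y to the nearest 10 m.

x 16973360 m, y -4009560 m

Unproject from UTM 56S (λ₀ = 153°) → φ = -33.85659960°, λ = 152.47430045°.
Web Mercator (R = 6378137 m): x = 16973361.485 m, y = -4009563.071 m.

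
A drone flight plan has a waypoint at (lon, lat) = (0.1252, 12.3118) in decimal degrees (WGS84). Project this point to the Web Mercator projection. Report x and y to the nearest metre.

Web Mercator is spherical with R = a = 6378137 m.
x = R·λ = 6378137 × 0.002185152 = 13937.200 m.
y = R·ln tan(π/4 + φ/2) = 6378137 × 0.216554453 = 1381213.969 m.

x 13937 m, y 1381214 m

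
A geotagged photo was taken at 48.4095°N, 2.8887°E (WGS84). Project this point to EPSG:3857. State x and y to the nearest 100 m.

Web Mercator is spherical with R = a = 6378137 m.
x = R·λ = 6378137 × 0.050417326 = 321568.613 m.
y = R·ln tan(π/4 + φ/2) = 6378137 × 0.968190782 = 6175253.451 m.

x 321600 m, y 6175300 m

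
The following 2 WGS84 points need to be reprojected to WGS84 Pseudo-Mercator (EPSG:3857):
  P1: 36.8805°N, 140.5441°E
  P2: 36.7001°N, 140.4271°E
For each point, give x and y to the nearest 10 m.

Web Mercator: x = R·λ, y = R·ln tan(π/4+φ/2), R = 6378137 m.
P1 (36.8805°, 140.5441°) → (15645297.646, 4422463.092) m.
P2 (36.7001°, 140.4271°) → (15632273.266, 4397386.629) m.

P1: x 15645300 m, y 4422460 m; P2: x 15632270 m, y 4397390 m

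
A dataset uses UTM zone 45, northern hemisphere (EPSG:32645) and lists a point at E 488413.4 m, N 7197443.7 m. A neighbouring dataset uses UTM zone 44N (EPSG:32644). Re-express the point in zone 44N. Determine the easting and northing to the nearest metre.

E 772107 m, N 7209811 m

UTM 45N → geographic: φ = 64.90099985°, λ = 86.75520073°.
UTM 44N (λ₀ = 81°) forward: E = 772106.522 m, N = 7209811.222 m.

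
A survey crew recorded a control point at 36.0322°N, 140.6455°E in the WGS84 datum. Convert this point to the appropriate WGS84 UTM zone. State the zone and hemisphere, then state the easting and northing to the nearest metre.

Longitude 140.6455° lies in the 6° band [138°, 144°), giving zone 54; latitude is north of the equator, so 54N.
Zone 54 central meridian λ₀ = 6×54 − 183 = 141°; Δλ = -0.3545°.
Transverse Mercator on WGS84 with k₀ = 0.9996 gives E = 468062.688 m, N = 3987578.033 m.

Zone 54N: E 468063 m, N 3987578 m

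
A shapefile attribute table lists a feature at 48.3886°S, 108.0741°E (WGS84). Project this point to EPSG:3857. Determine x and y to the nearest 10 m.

Web Mercator is spherical with R = a = 6378137 m.
x = R·λ = 6378137 × 1.886248881 = 12030753.780 m.
y = R·ln tan(π/4 + φ/2) = 6378137 × -0.967641373 = -6171749.246 m.

x 12030750 m, y -6171750 m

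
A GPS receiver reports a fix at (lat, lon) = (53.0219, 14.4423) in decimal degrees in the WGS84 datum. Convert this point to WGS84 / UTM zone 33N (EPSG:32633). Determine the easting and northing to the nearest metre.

E 462592 m, N 5874852 m

Zone 33 central meridian λ₀ = 6×33 − 183 = 15°; Δλ = -0.5577°.
Transverse Mercator on WGS84 with k₀ = 0.9996 gives E = 462591.649 m, N = 5874852.171 m.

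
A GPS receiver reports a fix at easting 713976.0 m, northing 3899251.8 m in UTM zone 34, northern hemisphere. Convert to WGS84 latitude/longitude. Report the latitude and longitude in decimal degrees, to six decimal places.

lat 35.213500°, lon 23.350800°

Zone 34N: λ₀ = 21°, k₀ = 0.9996, false easting 500000 m.
Meridian distance M = (N − FN)/k₀ = 3900812.1 m.
Inverse transverse Mercator on WGS84 gives φ = 35.21349975°, λ = 23.35080004°.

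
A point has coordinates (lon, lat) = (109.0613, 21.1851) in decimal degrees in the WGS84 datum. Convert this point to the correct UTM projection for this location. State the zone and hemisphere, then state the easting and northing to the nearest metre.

Longitude 109.0613° lies in the 6° band [108°, 114°), giving zone 49; latitude is north of the equator, so 49N.
Zone 49 central meridian λ₀ = 6×49 − 183 = 111°; Δλ = -1.9387°.
Transverse Mercator on WGS84 with k₀ = 0.9996 gives E = 298734.095 m, N = 2343864.249 m.

Zone 49N: E 298734 m, N 2343864 m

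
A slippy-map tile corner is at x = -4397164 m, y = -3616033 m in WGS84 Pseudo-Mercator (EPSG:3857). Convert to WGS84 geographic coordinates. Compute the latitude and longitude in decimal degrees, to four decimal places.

R = 6378137 m. λ = x/R = -39.50039628°.
φ = 2·arctan(exp(y/R)) − 90° = 2·arctan(0.56726) − 90° = -30.87119781°.

lat -30.8712°, lon -39.5004°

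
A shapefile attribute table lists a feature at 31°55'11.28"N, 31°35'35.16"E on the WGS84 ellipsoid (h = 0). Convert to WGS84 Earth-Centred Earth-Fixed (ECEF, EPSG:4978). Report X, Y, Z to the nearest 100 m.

WGS84: a = 6378137 m, e² = 0.006694380; N(φ) = a/√(1−e²sin²φ) = 6384113.611 m.
X = (N+h)·cosφ·cosλ = 4615650.470 m; Y = (N+h)·cosφ·sinλ = 2838800.943 m; Z = (N(1−e²)+h)·sinφ = 3352886.391 m.

X 4615700 m, Y 2838800 m, Z 3352900 m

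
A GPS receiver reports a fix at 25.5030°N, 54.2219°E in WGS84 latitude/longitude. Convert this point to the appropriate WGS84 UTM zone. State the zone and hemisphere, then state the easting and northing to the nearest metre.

Longitude 54.2219° lies in the 6° band [54°, 60°), giving zone 40; latitude is north of the equator, so 40N.
Zone 40 central meridian λ₀ = 6×40 − 183 = 57°; Δλ = -2.7781°.
Transverse Mercator on WGS84 with k₀ = 0.9996 gives E = 220745.473 m, N = 2823562.560 m.

Zone 40N: E 220745 m, N 2823563 m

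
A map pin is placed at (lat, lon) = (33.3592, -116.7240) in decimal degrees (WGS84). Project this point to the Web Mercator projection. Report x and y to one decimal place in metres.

Web Mercator is spherical with R = a = 6378137 m.
x = R·λ = 6378137 × -2.037218116 = -12993656.243 m.
y = R·ln tan(π/4 + φ/2) = 6378137 × 0.618218045 = 3943079.389 m.

x -12993656.2 m, y 3943079.4 m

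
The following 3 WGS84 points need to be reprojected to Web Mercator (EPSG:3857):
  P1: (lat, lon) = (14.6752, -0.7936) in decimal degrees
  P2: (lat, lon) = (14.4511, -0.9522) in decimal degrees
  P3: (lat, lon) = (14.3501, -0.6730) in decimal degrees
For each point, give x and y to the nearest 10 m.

Web Mercator: x = R·λ, y = R·ln tan(π/4+φ/2), R = 6378137 m.
P1 (14.6752°, -0.7936°) → (-88343.148, 1651796.303) m.
P2 (14.4511°, -0.9522°) → (-105998.419, 1626021.470) m.
P3 (14.3501°, -0.6730°) → (-74918.017, 1614413.483) m.

P1: x -88340 m, y 1651800 m; P2: x -106000 m, y 1626020 m; P3: x -74920 m, y 1614410 m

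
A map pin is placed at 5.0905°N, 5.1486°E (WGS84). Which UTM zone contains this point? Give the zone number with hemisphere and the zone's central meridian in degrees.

Zone 31N, central meridian 3°

UTM zone = ⌊(λ + 180)/6⌋ + 1; 5.1486° ∈ [0°, 6°) → zone 31.
Hemisphere: N (φ ≥ 0).
Central meridian λ₀ = 6×31 − 183 = 3°.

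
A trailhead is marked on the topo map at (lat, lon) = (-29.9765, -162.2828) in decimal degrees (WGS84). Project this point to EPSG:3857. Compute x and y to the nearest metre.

Web Mercator is spherical with R = a = 6378137 m.
x = R·λ = 6378137 × -2.832369179 = -18065238.661 m.
y = R·ln tan(π/4 + φ/2) = 6378137 × -0.548832597 = -3500529.495 m.

x -18065239 m, y -3500529 m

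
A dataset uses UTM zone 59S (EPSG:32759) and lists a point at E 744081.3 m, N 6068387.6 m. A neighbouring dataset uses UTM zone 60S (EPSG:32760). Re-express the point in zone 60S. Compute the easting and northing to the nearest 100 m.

E 199800 m, N 6066700 m

UTM 59S → geographic: φ = -35.49809998°, λ = 173.69090031°.
UTM 60S (λ₀ = 177°) forward: E = 199825.649 m, N = 6066680.544 m.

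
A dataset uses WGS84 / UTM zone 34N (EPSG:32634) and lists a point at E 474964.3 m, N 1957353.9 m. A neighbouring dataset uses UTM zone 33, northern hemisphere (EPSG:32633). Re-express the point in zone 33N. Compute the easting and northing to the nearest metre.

E 1112042 m, N 1966722 m

UTM 34N → geographic: φ = 17.70310032°, λ = 20.76390015°.
UTM 33N (λ₀ = 15°) forward: E = 1112041.906 m, N = 1966722.189 m.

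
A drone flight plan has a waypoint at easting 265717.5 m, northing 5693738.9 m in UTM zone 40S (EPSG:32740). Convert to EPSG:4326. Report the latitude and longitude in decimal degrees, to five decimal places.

Zone 40S: λ₀ = 57°, k₀ = 0.9996, false easting 500000 m, false northing 10000000 m.
Meridian distance M = (N − FN)/k₀ = -4307984.3 m.
Inverse transverse Mercator on WGS84 gives φ = -38.87400016°, λ = 54.29939970°.

lat -38.87400°, lon 54.29940°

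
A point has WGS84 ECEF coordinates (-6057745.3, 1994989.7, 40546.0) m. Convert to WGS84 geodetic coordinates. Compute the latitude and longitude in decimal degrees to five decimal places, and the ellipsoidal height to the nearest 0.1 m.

lat 0.36670°, lon 161.77180°, h -212.8 m

λ = atan2(Y, X) = 161.77179971°; p = √(X²+Y²) = 6377794.4 m.
Bowring's method on WGS84 (a = 6378137 m, b = 6356752.314 m) gives φ = 0.36670042°, h = -212.802 m.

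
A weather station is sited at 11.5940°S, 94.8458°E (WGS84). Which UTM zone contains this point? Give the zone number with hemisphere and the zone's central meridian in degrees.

UTM zone = ⌊(λ + 180)/6⌋ + 1; 94.8458° ∈ [90°, 96°) → zone 46.
Hemisphere: S (φ < 0).
Central meridian λ₀ = 6×46 − 183 = 93°.

Zone 46S, central meridian 93°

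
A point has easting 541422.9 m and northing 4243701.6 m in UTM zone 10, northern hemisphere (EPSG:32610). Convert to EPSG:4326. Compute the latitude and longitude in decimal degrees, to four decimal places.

Zone 10N: λ₀ = -123°, k₀ = 0.9996, false easting 500000 m.
Meridian distance M = (N − FN)/k₀ = 4245399.8 m.
Inverse transverse Mercator on WGS84 gives φ = 38.34050008°, λ = -122.52599985°.

lat 38.3405°, lon -122.5260°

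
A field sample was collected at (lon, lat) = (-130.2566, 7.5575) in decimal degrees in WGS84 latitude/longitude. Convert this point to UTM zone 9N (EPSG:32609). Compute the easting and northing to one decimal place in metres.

Zone 9 central meridian λ₀ = 6×9 − 183 = -129°; Δλ = -1.2566°.
Transverse Mercator on WGS84 with k₀ = 0.9996 gives E = 361367.688 m, N = 835579.271 m.

E 361367.7 m, N 835579.3 m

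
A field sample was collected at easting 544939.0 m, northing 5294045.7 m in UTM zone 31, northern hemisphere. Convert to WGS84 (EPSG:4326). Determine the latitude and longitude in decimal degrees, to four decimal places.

Zone 31N: λ₀ = 3°, k₀ = 0.9996, false easting 500000 m.
Meridian distance M = (N − FN)/k₀ = 5296164.2 m.
Inverse transverse Mercator on WGS84 gives φ = 47.79819976°, λ = 3.60010026°.

lat 47.7982°, lon 3.6001°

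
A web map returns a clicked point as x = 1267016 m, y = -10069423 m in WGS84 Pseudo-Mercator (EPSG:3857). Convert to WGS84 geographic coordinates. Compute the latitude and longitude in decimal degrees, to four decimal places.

lat -66.6940°, lon 11.3818°

R = 6378137 m. λ = x/R = 11.38179838°.
φ = 2·arctan(exp(y/R)) − 90° = 2·arctan(0.20623) − 90° = -66.69400125°.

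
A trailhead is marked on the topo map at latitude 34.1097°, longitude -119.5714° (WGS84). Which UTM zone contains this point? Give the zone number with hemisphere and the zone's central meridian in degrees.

Zone 11N, central meridian -117°

UTM zone = ⌊(λ + 180)/6⌋ + 1; -119.5714° ∈ [-120°, -114°) → zone 11.
Hemisphere: N (φ ≥ 0).
Central meridian λ₀ = 6×11 − 183 = -117°.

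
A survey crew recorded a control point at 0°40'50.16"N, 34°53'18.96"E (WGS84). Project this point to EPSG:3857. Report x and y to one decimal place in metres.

Web Mercator is spherical with R = a = 6378137 m.
x = R·λ = 6378137 × 0.608920941 = 3883781.186 m.
y = R·ln tan(π/4 + φ/2) = 6378137 × 0.011878990 = 75765.827 m.

x 3883781.2 m, y 75765.8 m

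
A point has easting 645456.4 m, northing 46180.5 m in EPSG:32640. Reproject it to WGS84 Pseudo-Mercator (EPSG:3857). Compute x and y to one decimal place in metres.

Unproject from UTM 40N (λ₀ = 57°) → φ = 0.41769995°, λ = 58.30710030°.
Web Mercator (R = 6378137 m): x = 6490716.716 m, y = 46498.557 m.

x 6490716.7 m, y 46498.6 m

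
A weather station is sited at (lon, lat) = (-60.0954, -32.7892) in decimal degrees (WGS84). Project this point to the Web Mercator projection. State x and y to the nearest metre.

Web Mercator is spherical with R = a = 6378137 m.
x = R·λ = 6378137 × -1.048862595 = -6689789.327 m.
y = R·ln tan(π/4 + φ/2) = 6378137 × -0.606345881 = -3867357.099 m.

x -6689789 m, y -3867357 m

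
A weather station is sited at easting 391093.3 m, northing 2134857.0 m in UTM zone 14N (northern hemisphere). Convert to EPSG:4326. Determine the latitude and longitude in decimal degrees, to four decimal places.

Zone 14N: λ₀ = -99°, k₀ = 0.9996, false easting 500000 m.
Meridian distance M = (N − FN)/k₀ = 2135711.3 m.
Inverse transverse Mercator on WGS84 gives φ = 19.30459963°, λ = -100.03660040°.

lat 19.3046°, lon -100.0366°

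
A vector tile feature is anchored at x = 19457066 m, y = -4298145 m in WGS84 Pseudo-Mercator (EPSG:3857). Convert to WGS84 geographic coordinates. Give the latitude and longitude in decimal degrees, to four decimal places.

lat -35.9820°, lon 174.7858°

R = 6378137 m. λ = x/R = 174.78579772°.
φ = 2·arctan(exp(y/R)) − 90° = 2·arctan(0.50972) − 90° = -35.98200085°.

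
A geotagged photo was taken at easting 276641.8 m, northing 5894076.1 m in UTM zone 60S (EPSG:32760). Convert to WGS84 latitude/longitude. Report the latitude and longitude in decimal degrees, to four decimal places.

lat -37.0730°, lon 174.4875°

Zone 60S: λ₀ = 177°, k₀ = 0.9996, false easting 500000 m, false northing 10000000 m.
Meridian distance M = (N − FN)/k₀ = -4107566.9 m.
Inverse transverse Mercator on WGS84 gives φ = -37.07300025°, λ = 174.48750009°.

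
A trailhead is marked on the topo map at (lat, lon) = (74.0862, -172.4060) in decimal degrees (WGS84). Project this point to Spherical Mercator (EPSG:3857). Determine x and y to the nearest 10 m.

Web Mercator is spherical with R = a = 6378137 m.
x = R·λ = 6378137 × -3.009052350 = -19192148.130 m.
y = R·ln tan(π/4 + φ/2) = 6378137 × 1.967729729 = 12550449.789 m.

x -19192150 m, y 12550450 m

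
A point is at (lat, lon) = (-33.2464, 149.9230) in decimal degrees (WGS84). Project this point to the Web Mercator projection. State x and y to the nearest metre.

Web Mercator is spherical with R = a = 6378137 m.
x = R·λ = 6378137 × 2.616649974 = 16689352.018 m.
y = R·ln tan(π/4 + φ/2) = 6378137 × -0.615862484 = -3928055.298 m.

x 16689352 m, y -3928055 m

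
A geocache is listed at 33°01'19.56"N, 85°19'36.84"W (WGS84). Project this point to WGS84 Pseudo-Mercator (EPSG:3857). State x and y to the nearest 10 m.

Web Mercator is spherical with R = a = 6378137 m.
x = R·λ = 6378137 × -1.489235346 = -9498547.059 m.
y = R·ln tan(π/4 + φ/2) = 6378137 × 0.611187520 = 3898237.736 m.

x -9498550 m, y 3898240 m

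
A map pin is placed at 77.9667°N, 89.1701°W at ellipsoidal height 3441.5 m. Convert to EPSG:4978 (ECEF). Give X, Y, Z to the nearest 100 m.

X 19300 m, Y -1334600 m, Z 6219500 m

WGS84: a = 6378137 m, e² = 0.006694380; N(φ) = a/√(1−e²sin²φ) = 6398656.530 m.
X = (N+h)·cosφ·cosλ = 19331.919 m; Y = (N+h)·cosφ·sinλ = -1334570.348 m; Z = (N(1−e²)+h)·sinφ = 6219528.352 m.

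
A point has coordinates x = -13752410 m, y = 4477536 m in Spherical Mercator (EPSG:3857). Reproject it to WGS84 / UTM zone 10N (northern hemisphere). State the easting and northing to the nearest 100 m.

Web Mercator inverse (R = 6378137 m) → φ = 37.27520104°, λ = -123.54000096°.
UTM 10N forward: E = 452126.362 m, N = 4125538.663 m.

E 452100 m, N 4125500 m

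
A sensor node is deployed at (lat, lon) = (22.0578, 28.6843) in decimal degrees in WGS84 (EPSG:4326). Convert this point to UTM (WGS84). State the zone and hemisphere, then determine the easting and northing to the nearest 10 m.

Longitude 28.6843° lies in the 6° band [24°, 30°), giving zone 35; latitude is north of the equator, so 35N.
Zone 35 central meridian λ₀ = 6×35 − 183 = 27°; Δλ = +1.6843°.
Transverse Mercator on WGS84 with k₀ = 0.9996 gives E = 673802.424 m, N = 2440184.178 m.

Zone 35N: E 673800 m, N 2440180 m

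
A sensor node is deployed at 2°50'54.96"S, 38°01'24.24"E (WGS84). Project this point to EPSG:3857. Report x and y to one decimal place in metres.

x 4232745.5 m, y -317235.4 m

Web Mercator is spherical with R = a = 6378137 m.
x = R·λ = 6378137 × 0.663633523 = 4232745.526 m.
y = R·ln tan(π/4 + φ/2) = 6378137 × -0.049737944 = -317235.420 m.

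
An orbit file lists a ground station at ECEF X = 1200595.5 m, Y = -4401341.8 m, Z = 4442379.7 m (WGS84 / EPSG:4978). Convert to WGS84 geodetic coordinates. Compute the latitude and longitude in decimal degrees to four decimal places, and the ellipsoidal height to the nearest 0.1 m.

lat 44.4303°, lon -74.7421°, h 27.2 m

λ = atan2(Y, X) = -74.74209992°; p = √(X²+Y²) = 4562152.9 m.
Bowring's method on WGS84 (a = 6378137 m, b = 6356752.314 m) gives φ = 44.43030031°, h = 27.173 m.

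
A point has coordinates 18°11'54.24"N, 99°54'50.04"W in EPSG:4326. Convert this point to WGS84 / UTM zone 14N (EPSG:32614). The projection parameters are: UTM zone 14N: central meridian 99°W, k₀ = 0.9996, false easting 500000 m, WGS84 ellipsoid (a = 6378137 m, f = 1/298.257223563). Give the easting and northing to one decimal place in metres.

Zone 14 central meridian λ₀ = 6×14 − 183 = -99°; Δλ = -0.9139°.
Transverse Mercator on WGS84 with k₀ = 0.9996 gives E = 403357.600 m, N = 2012376.699 m.

E 403357.6 m, N 2012376.7 m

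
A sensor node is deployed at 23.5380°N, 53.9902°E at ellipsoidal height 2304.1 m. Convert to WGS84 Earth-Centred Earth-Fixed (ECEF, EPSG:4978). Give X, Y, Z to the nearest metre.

WGS84: a = 6378137 m, e² = 0.006694380; N(φ) = a/√(1−e²sin²φ) = 6381544.573 m.
X = (N+h)·cosφ·cosλ = 3440930.679 m; Y = (N+h)·cosφ·sinλ = 4734331.677 m; Z = (N(1−e²)+h)·sinφ = 2532375.189 m.

X 3440931 m, Y 4734332 m, Z 2532375 m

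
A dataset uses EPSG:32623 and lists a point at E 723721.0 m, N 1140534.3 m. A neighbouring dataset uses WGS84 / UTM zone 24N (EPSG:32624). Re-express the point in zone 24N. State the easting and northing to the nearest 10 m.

E 66410 m, N 1142500 m

UTM 23N → geographic: φ = 10.31119987°, λ = -42.95710016°.
UTM 24N (λ₀ = -39°) forward: E = 66413.713 m, N = 1142503.379 m.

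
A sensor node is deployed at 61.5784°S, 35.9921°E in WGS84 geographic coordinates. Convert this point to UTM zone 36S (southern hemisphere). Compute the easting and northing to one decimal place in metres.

Zone 36 central meridian λ₀ = 6×36 − 183 = 33°; Δλ = +2.9921°.
Transverse Mercator on WGS84 with k₀ = 0.9996 gives E = 658839.859 m, N = 3169136.285 m.

E 658839.9 m, N 3169136.3 m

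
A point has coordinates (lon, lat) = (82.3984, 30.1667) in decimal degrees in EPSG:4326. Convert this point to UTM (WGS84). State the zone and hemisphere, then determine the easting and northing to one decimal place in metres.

Longitude 82.3984° lies in the 6° band [78°, 84°), giving zone 44; latitude is north of the equator, so 44N.
Zone 44 central meridian λ₀ = 6×44 − 183 = 81°; Δλ = +1.3984°.
Transverse Mercator on WGS84 with k₀ = 0.9996 gives E = 634653.123 m, N = 3338083.147 m.

Zone 44N: E 634653.1 m, N 3338083.1 m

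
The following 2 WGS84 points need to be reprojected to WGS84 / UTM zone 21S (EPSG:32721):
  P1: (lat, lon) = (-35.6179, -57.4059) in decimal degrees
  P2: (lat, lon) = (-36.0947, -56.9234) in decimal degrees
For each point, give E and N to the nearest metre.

UTM zone 21S: λ₀ = -57°, k₀ = 0.9996.
P1 (-35.6179°, -57.4059°) → (463241.441, 6058354.843) m.
P2 (-36.0947°, -56.9234°) → (506895.513, 6005545.134) m.

P1: E 463241 m, N 6058355 m; P2: E 506896 m, N 6005545 m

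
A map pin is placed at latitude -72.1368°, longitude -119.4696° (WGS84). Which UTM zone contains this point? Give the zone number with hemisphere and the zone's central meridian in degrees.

UTM zone = ⌊(λ + 180)/6⌋ + 1; -119.4696° ∈ [-120°, -114°) → zone 11.
Hemisphere: S (φ < 0).
Central meridian λ₀ = 6×11 − 183 = -117°.

Zone 11S, central meridian -117°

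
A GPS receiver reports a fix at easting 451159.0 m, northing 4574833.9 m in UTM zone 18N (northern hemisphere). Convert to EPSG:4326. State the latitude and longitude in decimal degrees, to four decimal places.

Zone 18N: λ₀ = -75°, k₀ = 0.9996, false easting 500000 m.
Meridian distance M = (N − FN)/k₀ = 4576664.6 m.
Inverse transverse Mercator on WGS84 gives φ = 41.32350008°, λ = -75.58359998°.

lat 41.3235°, lon -75.5836°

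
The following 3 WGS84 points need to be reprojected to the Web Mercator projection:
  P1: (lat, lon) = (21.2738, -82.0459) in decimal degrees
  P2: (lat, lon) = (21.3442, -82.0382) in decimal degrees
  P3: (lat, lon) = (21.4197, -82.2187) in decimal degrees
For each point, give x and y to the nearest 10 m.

Web Mercator: x = R·λ, y = R·ln tan(π/4+φ/2), R = 6378137 m.
P1 (21.2738°, -82.0459°) → (-9133307.810, 2424556.418) m.
P2 (21.3442°, -82.0382°) → (-9132450.650, 2432968.403) m.
P3 (21.4197°, -82.2187°) → (-9152543.818, 2441994.269) m.

P1: x -9133310 m, y 2424560 m; P2: x -9132450 m, y 2432970 m; P3: x -9152540 m, y 2441990 m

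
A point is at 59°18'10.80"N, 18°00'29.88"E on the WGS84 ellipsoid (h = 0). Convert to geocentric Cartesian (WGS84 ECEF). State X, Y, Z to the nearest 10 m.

X 3104210 m, Y 1009120 m, Z 5461240 m

WGS84: a = 6378137 m, e² = 0.006694380; N(φ) = a/√(1−e²sin²φ) = 6393980.999 m.
X = (N+h)·cosφ·cosλ = 3104210.591 m; Y = (N+h)·cosφ·sinλ = 1009116.343 m; Z = (N(1−e²)+h)·sinφ = 5461243.967 m.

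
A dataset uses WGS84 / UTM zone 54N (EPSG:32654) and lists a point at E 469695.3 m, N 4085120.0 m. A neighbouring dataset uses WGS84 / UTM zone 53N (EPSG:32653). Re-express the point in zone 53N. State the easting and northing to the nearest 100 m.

UTM 54N → geographic: φ = 36.91160020°, λ = 140.65980016°.
UTM 53N (λ₀ = 135°) forward: E = 1004399.026 m, N = 4100056.170 m.

E 1004400 m, N 4100100 m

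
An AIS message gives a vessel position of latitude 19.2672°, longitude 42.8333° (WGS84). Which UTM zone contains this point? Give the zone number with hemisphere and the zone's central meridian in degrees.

Zone 38N, central meridian 45°

UTM zone = ⌊(λ + 180)/6⌋ + 1; 42.8333° ∈ [42°, 48°) → zone 38.
Hemisphere: N (φ ≥ 0).
Central meridian λ₀ = 6×38 − 183 = 45°.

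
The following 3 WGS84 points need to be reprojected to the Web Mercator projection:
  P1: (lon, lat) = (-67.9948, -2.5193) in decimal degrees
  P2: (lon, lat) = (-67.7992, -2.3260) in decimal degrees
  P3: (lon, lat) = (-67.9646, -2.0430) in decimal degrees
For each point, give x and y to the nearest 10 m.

P1: x -7569150 m, y -280540 m; P2: x -7547370 m, y -259000 m; P3: x -7565780 m, y -227470 m

Web Mercator: x = R·λ, y = R·ln tan(π/4+φ/2), R = 6378137 m.
P1 (-2.5193°, -67.9948°) → (-7569146.513, -280537.605) m.
P2 (-2.3260°, -67.7992°) → (-7547372.420, -259000.287) m.
P3 (-2.0430°, -67.9646°) → (-7565784.664, -227473.928) m.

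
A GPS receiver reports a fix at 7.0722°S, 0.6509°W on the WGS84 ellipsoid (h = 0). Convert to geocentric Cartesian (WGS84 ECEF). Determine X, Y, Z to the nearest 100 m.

WGS84: a = 6378137 m, e² = 0.006694380; N(φ) = a/√(1−e²sin²φ) = 6378460.642 m.
X = (N+h)·cosφ·cosλ = 6329523.533 m; Y = (N+h)·cosφ·sinλ = -71908.684 m; Z = (N(1−e²)+h)·sinφ = -780058.751 m.

X 6329500 m, Y -71900 m, Z -780100 m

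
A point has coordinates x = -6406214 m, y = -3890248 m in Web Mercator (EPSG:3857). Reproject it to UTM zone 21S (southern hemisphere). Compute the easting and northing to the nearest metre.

Web Mercator inverse (R = 6378137 m) → φ = -32.96190063°, λ = -57.54799950°.
UTM 21S forward: E = 448785.859 m, N = 6352803.487 m.

E 448786 m, N 6352803 m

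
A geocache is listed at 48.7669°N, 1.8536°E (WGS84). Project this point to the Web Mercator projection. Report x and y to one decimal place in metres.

Web Mercator is spherical with R = a = 6378137 m.
x = R·λ = 6378137 × 0.032351423 = 206341.808 m.
y = R·ln tan(π/4 + φ/2) = 6378137 × 0.977621108 = 6235401.359 m.

x 206341.8 m, y 6235401.4 m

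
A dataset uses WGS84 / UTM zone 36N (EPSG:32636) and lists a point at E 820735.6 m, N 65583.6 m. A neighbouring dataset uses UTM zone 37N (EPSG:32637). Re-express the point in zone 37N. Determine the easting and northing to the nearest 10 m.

E 152810 m, N 65600 m

UTM 36N → geographic: φ = 0.59260008°, λ = 35.88129988°.
UTM 37N (λ₀ = 39°) forward: E = 152812.594 m, N = 65597.938 m.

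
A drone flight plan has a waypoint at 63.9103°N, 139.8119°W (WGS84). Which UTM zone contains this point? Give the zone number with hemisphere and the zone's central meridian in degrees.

Zone 7N, central meridian -141°

UTM zone = ⌊(λ + 180)/6⌋ + 1; -139.8119° ∈ [-144°, -138°) → zone 7.
Hemisphere: N (φ ≥ 0).
Central meridian λ₀ = 6×7 − 183 = -141°.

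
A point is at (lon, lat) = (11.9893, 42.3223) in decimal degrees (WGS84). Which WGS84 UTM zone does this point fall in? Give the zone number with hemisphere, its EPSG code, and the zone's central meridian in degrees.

Zone 32N (EPSG:32632), central meridian 9°

UTM zone = ⌊(λ + 180)/6⌋ + 1; 11.9893° ∈ [6°, 12°) → zone 32.
Hemisphere: N (φ ≥ 0).
Central meridian λ₀ = 6×32 − 183 = 9°.
EPSG code: 32632.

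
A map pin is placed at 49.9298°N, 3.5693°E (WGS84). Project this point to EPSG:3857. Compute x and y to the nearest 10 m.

Web Mercator is spherical with R = a = 6378137 m.
x = R·λ = 6378137 × 0.062296037 = 397332.658 m.
y = R·ln tan(π/4 + φ/2) = 6378137 × 1.008778473 = 6434127.302 m.

x 397330 m, y 6434130 m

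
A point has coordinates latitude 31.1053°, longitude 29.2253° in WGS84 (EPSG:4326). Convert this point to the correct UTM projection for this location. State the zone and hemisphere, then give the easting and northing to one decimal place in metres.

Zone 35N: E 712231.9 m, N 3443401.8 m

Longitude 29.2253° lies in the 6° band [24°, 30°), giving zone 35; latitude is north of the equator, so 35N.
Zone 35 central meridian λ₀ = 6×35 − 183 = 27°; Δλ = +2.2253°.
Transverse Mercator on WGS84 with k₀ = 0.9996 gives E = 712231.891 m, N = 3443401.757 m.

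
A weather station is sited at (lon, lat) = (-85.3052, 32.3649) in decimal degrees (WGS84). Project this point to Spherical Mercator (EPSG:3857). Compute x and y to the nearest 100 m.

x -9496100 m, y 3811300 m

Web Mercator is spherical with R = a = 6378137 m.
x = R·λ = 6378137 × -1.488856609 = -9496131.426 m.
y = R·ln tan(π/4 + φ/2) = 6378137 × 0.597557768 = 3811305.311 m.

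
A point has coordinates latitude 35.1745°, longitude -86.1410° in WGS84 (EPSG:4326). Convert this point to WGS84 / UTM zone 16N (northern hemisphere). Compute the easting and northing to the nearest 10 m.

Zone 16 central meridian λ₀ = 6×16 − 183 = -87°; Δλ = +0.8590°.
Transverse Mercator on WGS84 with k₀ = 0.9996 gives E = 578219.393 m, N = 3892732.521 m.

E 578220 m, N 3892730 m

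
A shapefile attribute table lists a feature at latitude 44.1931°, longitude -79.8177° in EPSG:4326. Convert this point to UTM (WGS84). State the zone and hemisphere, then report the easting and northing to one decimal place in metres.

Zone 17N: E 594482.1 m, N 4894000.0 m

Longitude -79.8177° lies in the 6° band [-84°, -78°), giving zone 17; latitude is north of the equator, so 17N.
Zone 17 central meridian λ₀ = 6×17 − 183 = -81°; Δλ = +1.1823°.
Transverse Mercator on WGS84 with k₀ = 0.9996 gives E = 594482.080 m, N = 4893999.972 m.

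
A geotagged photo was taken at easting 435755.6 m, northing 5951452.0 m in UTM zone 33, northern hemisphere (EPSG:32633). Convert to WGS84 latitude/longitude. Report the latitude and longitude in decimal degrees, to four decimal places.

lat 53.7078°, lon 14.0267°

Zone 33N: λ₀ = 15°, k₀ = 0.9996, false easting 500000 m.
Meridian distance M = (N − FN)/k₀ = 5953833.5 m.
Inverse transverse Mercator on WGS84 gives φ = 53.70780020°, λ = 14.02669995°.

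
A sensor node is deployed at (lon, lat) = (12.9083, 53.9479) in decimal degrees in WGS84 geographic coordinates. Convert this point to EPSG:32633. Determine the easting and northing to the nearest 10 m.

Zone 33 central meridian λ₀ = 6×33 − 183 = 15°; Δλ = -2.0917°.
Transverse Mercator on WGS84 with k₀ = 0.9996 gives E = 362728.226 m, N = 5979751.207 m.

E 362730 m, N 5979750 m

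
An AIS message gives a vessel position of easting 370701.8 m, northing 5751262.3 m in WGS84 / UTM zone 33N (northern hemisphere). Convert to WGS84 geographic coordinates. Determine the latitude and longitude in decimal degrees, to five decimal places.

lat 51.89710°, lon 13.12080°

Zone 33N: λ₀ = 15°, k₀ = 0.9996, false easting 500000 m.
Meridian distance M = (N − FN)/k₀ = 5753563.7 m.
Inverse transverse Mercator on WGS84 gives φ = 51.89710019°, λ = 13.12079971°.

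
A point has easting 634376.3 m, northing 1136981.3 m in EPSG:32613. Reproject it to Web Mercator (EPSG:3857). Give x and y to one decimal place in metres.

Unproject from UTM 13N (λ₀ = -105°) → φ = 10.28320042°, λ = -103.77289955°.
Web Mercator (R = 6378137 m): x = -11551946.336 m, y = 1150916.126 m.

x -11551946.3 m, y 1150916.1 m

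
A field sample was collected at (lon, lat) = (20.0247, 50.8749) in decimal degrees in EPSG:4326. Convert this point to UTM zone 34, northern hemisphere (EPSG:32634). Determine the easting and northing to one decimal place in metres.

Zone 34 central meridian λ₀ = 6×34 − 183 = 21°; Δλ = -0.9753°.
Transverse Mercator on WGS84 with k₀ = 0.9996 gives E = 431380.394 m, N = 5636366.537 m.

E 431380.4 m, N 5636366.5 m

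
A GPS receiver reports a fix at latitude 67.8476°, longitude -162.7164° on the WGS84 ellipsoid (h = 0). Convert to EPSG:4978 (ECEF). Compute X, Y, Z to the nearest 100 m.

X -2303000 m, Y -716600 m, Z 5884700 m

WGS84: a = 6378137 m, e² = 0.006694380; N(φ) = a/√(1−e²sin²φ) = 6396529.651 m.
X = (N+h)·cosφ·cosλ = -2303039.377 m; Y = (N+h)·cosφ·sinλ = -716593.793 m; Z = (N(1−e²)+h)·sinφ = 5884704.537 m.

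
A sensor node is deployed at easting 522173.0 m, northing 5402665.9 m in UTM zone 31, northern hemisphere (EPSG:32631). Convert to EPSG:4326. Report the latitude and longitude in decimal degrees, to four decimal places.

lat 48.7766°, lon 3.3018°

Zone 31N: λ₀ = 3°, k₀ = 0.9996, false easting 500000 m.
Meridian distance M = (N − FN)/k₀ = 5404827.8 m.
Inverse transverse Mercator on WGS84 gives φ = 48.77660027°, λ = 3.30180059°.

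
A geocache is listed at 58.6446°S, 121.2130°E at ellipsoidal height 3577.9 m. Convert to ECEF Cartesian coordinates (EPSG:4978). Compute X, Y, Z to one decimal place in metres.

X -1725067.0 m, Y 2846966.2 m, Z -5426496.8 m

WGS84: a = 6378137 m, e² = 0.006694380; N(φ) = a/√(1−e²sin²φ) = 6393762.682 m.
X = (N+h)·cosφ·cosλ = -1725067.023 m; Y = (N+h)·cosφ·sinλ = 2846966.209 m; Z = (N(1−e²)+h)·sinφ = -5426496.757 m.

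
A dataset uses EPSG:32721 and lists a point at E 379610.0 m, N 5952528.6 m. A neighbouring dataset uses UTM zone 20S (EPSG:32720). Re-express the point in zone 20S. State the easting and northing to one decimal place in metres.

E 916628.6 m, N 5943276.3 m

UTM 21S → geographic: φ = -36.56509984°, λ = -58.34540051°.
UTM 20S (λ₀ = -63°) forward: E = 916628.610 m, N = 5943276.255 m.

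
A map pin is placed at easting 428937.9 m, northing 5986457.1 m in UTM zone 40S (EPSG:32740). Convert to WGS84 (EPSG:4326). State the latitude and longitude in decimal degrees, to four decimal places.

Zone 40S: λ₀ = 57°, k₀ = 0.9996, false easting 500000 m, false northing 10000000 m.
Meridian distance M = (N − FN)/k₀ = -4015149.0 m.
Inverse transverse Mercator on WGS84 gives φ = -36.26419963°, λ = 56.20889963°.

lat -36.2642°, lon 56.2089°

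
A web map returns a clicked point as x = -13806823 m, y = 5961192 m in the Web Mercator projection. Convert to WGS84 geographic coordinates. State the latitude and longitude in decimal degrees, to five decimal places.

lat 47.11700°, lon -124.02880°

R = 6378137 m. λ = x/R = -124.02880126°.
φ = 2·arctan(exp(y/R)) − 90° = 2·arctan(2.54627) − 90° = 47.11699753°.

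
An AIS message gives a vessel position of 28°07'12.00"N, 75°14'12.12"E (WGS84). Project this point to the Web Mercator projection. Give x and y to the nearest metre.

Web Mercator is spherical with R = a = 6378137 m.
x = R·λ = 6378137 × 1.313128133 = 8375311.133 m.
y = R·ln tan(π/4 + φ/2) = 6378137 × 0.511765659 = 3264111.486 m.

x 8375311 m, y 3264111 m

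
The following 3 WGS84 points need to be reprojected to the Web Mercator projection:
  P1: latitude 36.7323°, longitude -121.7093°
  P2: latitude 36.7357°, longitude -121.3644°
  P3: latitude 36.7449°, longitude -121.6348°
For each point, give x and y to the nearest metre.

P1: x -13548617 m, y 4401858 m; P2: x -13510223 m, y 4402331 m; P3: x -13540324 m, y 4403609 m

Web Mercator: x = R·λ, y = R·ln tan(π/4+φ/2), R = 6378137 m.
P1 (36.7323°, -121.7093°) → (-13548617.301, 4401858.258) m.
P2 (36.7357°, -121.3644°) → (-13510223.208, 4402330.527) m.
P3 (36.7449°, -121.6348°) → (-13540323.999, 4403608.536) m.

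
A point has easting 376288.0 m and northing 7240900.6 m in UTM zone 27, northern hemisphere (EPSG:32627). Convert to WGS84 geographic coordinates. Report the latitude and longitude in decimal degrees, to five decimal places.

lat 65.26780°, lon -23.65060°

Zone 27N: λ₀ = -21°, k₀ = 0.9996, false easting 500000 m.
Meridian distance M = (N − FN)/k₀ = 7243798.1 m.
Inverse transverse Mercator on WGS84 gives φ = 65.26779995°, λ = -23.65059947°.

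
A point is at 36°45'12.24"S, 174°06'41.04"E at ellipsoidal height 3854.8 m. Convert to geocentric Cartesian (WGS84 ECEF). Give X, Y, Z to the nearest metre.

X -5092490 m, Y 525234 m, Z -3797809 m

WGS84: a = 6378137 m, e² = 0.006694380; N(φ) = a/√(1−e²sin²φ) = 6385794.703 m.
X = (N+h)·cosφ·cosλ = -5092489.806 m; Y = (N+h)·cosφ·sinλ = 525233.589 m; Z = (N(1−e²)+h)·sinφ = -3797808.518 m.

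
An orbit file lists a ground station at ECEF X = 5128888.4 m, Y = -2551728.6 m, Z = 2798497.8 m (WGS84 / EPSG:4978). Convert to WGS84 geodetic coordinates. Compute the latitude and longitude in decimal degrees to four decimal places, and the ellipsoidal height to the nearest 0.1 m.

lat 26.1882°, lon -26.4513°, h 1610.1 m

λ = atan2(Y, X) = -26.45129983°; p = √(X²+Y²) = 5728596.3 m.
Bowring's method on WGS84 (a = 6378137 m, b = 6356752.314 m) gives φ = 26.18819975°, h = 1610.062 m.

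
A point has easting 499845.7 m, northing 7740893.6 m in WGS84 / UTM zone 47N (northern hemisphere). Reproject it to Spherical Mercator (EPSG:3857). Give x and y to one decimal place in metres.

x 11020184.4 m, y 10996197.6 m

Unproject from UTM 47N (λ₀ = 99°) → φ = 69.77600035°, λ = 98.99600059°.
Web Mercator (R = 6378137 m): x = 11020184.376 m, y = 10996197.649 m.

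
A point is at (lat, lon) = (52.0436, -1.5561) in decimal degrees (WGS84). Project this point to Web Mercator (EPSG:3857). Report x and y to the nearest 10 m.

x -173220 m, y 6808010 m

Web Mercator is spherical with R = a = 6378137 m.
x = R·λ = 6378137 × -0.027159068 = -173224.260 m.
y = R·ln tan(π/4 + φ/2) = 6378137 × 1.067398323 = 6808012.736 m.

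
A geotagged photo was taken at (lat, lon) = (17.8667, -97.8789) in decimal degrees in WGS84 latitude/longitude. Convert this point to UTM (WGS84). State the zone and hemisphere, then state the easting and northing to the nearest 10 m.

Longitude -97.8789° lies in the 6° band [-102°, -96°), giving zone 14; latitude is north of the equator, so 14N.
Zone 14 central meridian λ₀ = 6×14 − 183 = -99°; Δλ = +1.1211°.
Transverse Mercator on WGS84 with k₀ = 0.9996 gives E = 618777.631 m, N = 1975794.404 m.

Zone 14N: E 618780 m, N 1975790 m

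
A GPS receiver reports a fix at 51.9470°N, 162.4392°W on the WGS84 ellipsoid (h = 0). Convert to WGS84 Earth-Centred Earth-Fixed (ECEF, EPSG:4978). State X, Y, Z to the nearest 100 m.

X -3756000 m, Y -1188600 m, Z 4999200 m

WGS84: a = 6378137 m, e² = 0.006694380; N(φ) = a/√(1−e²sin²φ) = 6391415.982 m.
X = (N+h)·cosφ·cosλ = -3756009.598 m; Y = (N+h)·cosφ·sinλ = -1188648.708 m; Z = (N(1−e²)+h)·sinφ = 4999170.553 m.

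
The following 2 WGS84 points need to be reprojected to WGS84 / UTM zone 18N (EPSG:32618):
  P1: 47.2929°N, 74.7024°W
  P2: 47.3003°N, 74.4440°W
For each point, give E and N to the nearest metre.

UTM zone 18N: λ₀ = -75°, k₀ = 0.9996.
P1 (47.2929°, -74.7024°) → (522501.262, 5237756.802) m.
P2 (47.3003°, -74.4440°) → (542032.746, 5238686.123) m.

P1: E 522501 m, N 5237757 m; P2: E 542033 m, N 5238686 m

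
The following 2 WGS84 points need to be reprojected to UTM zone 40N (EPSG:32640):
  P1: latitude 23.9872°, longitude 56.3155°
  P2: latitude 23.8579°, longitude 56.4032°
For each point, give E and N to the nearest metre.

UTM zone 40N: λ₀ = 57°, k₀ = 0.9996.
P1 (23.9872°, 56.3155°) → (430370.769, 2652978.493) m.
P2 (23.8579°, 56.4032°) → (439231.620, 2638622.248) m.

P1: E 430371 m, N 2652978 m; P2: E 439232 m, N 2638622 m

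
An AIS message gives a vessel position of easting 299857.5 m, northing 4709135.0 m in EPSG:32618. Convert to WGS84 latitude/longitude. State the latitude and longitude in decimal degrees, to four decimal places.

lat 42.5087°, lon -77.4361°

Zone 18N: λ₀ = -75°, k₀ = 0.9996, false easting 500000 m.
Meridian distance M = (N − FN)/k₀ = 4711019.4 m.
Inverse transverse Mercator on WGS84 gives φ = 42.50869981°, λ = -77.43609993°.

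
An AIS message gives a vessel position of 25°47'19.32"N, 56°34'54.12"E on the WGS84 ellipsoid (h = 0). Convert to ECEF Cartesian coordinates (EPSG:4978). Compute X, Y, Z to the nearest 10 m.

WGS84: a = 6378137 m, e² = 0.006694380; N(φ) = a/√(1−e²sin²φ) = 6382181.572 m.
X = (N+h)·cosφ·cosλ = 3164894.803 m; Y = (N+h)·cosφ·sinλ = 4796480.698 m; Z = (N(1−e²)+h)·sinφ = 2758003.057 m.

X 3164890 m, Y 4796480 m, Z 2758000 m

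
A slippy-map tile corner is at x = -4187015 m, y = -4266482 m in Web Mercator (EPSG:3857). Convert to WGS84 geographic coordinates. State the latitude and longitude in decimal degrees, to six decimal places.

lat -35.751501°, lon -37.612596°

R = 6378137 m. λ = x/R = -37.61259569°.
φ = 2·arctan(exp(y/R)) − 90° = 2·arctan(0.51226) − 90° = -35.75150139°.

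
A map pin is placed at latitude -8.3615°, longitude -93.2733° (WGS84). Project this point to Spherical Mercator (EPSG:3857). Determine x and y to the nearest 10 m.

Web Mercator is spherical with R = a = 6378137 m.
x = R·λ = 6378137 × -1.627926189 = -10383136.261 m.
y = R·ln tan(π/4 + φ/2) = 6378137 × -0.146456485 = -934119.526 m.

x -10383140 m, y -934120 m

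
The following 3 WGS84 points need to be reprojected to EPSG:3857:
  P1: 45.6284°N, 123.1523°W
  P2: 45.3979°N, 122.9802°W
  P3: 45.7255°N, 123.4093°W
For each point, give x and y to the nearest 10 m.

P1: x -13709250 m, y 5721000 m; P2: x -13690090 m, y 5684380 m; P3: x -13737860 m, y 5736470 m

Web Mercator: x = R·λ, y = R·ln tan(π/4+φ/2), R = 6378137 m.
P1 (45.6284°, -123.1523°) → (-13709251.326, 5720998.723) m.
P2 (45.3979°, -122.9802°) → (-13690093.242, 5684381.729) m.
P3 (45.7255°, -123.4093°) → (-13737860.435, 5736468.994) m.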